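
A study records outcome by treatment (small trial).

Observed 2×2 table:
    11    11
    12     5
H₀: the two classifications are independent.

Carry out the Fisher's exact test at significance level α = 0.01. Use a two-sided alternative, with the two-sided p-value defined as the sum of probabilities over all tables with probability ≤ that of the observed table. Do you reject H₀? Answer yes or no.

reject H₀: no

Margins: r₁=22, r₂=17, c₁=23, c₂=16, n=39
p_obs = C(22,11)·C(17,12)/C(39,23); sum pmf over tables with pmf ≤ p_obs
p-value (two-sided) = 0.32513
At α=0.01: p ≥ α → fail to reject H₀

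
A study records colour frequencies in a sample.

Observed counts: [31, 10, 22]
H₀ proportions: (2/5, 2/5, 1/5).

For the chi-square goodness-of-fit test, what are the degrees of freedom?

degrees of freedom = 2

df = k − 1 = 3 − 1 = 2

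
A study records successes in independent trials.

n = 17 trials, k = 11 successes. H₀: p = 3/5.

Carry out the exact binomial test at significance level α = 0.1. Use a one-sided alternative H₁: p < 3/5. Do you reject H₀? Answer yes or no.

Exact binomial: n=17, k=11, p₀=3/5=0.6000
P(X≤11) from Σ C(n,i)·p₀^i·(1−p₀)^(n−i)
p-value (one-sided, H₁ less) = 0.73607
At α=0.1: p ≥ α → fail to reject H₀

reject H₀: no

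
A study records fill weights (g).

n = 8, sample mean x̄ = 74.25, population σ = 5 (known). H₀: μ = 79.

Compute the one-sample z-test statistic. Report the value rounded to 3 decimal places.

test statistic = -2.687

SE = σ/√n = 5/√8 = 1.7678
z = (x̄−μ₀)/SE = (74.25−79)/1.7678 = -2.6870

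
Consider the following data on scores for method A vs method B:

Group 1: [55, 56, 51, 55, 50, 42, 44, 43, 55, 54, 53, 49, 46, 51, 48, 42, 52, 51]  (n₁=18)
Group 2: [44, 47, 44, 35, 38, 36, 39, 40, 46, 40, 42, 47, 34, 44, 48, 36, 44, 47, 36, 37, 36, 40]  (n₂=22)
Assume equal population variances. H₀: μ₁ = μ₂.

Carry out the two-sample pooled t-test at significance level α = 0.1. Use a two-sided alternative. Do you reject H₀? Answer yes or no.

reject H₀: yes

x̄₁=49.833, s₁=4.706, n₁=18
x̄₂=40.909, s₂=4.556, n₂=22
s_p² = [17·4.706² + 21·4.556²]/38 = 21.3768
SE = √(s_p²·(1/18+1/22)) = 1.4694
t = (49.833−40.909)/1.4694 = 6.0732
df = 38
p-value (two-sided) = 0.00000
At α=0.1: p < α → reject H₀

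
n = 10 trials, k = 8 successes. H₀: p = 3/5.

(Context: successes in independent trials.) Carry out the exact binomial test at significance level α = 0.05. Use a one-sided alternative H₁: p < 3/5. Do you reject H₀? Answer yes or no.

reject H₀: no

Exact binomial: n=10, k=8, p₀=3/5=0.6000
P(X≤8) from Σ C(n,i)·p₀^i·(1−p₀)^(n−i)
p-value (one-sided, H₁ less) = 0.95364
At α=0.05: p ≥ α → fail to reject H₀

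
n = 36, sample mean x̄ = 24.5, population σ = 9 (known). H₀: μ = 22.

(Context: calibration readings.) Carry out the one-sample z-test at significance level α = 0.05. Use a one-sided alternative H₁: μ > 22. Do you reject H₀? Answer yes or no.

reject H₀: yes

SE = σ/√n = 9/√36 = 1.5000
z = (x̄−μ₀)/SE = (24.5−22)/1.5000 = 1.6667
p-value (one-sided, H₁ greater) = 0.04779
At α=0.05: p < α → reject H₀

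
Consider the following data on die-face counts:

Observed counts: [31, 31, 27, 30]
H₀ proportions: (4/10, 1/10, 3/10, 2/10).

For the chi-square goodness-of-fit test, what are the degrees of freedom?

df = k − 1 = 4 − 1 = 3

degrees of freedom = 3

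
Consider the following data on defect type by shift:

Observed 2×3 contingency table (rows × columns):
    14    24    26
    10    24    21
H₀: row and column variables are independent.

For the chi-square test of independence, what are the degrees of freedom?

df = (r−1)(c−1) = (2−1)·(3−1) = 2

degrees of freedom = 2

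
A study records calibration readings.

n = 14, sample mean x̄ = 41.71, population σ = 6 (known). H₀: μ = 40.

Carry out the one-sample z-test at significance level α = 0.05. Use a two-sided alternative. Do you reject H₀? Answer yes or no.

SE = σ/√n = 6/√14 = 1.6036
z = (x̄−μ₀)/SE = (41.71−40)/1.6036 = 1.0664
p-value (two-sided) = 0.28626
At α=0.05: p ≥ α → fail to reject H₀

reject H₀: no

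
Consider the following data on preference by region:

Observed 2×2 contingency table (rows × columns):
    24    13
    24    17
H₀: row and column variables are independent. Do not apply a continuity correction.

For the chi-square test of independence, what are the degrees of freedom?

df = (r−1)(c−1) = (2−1)·(2−1) = 1

degrees of freedom = 1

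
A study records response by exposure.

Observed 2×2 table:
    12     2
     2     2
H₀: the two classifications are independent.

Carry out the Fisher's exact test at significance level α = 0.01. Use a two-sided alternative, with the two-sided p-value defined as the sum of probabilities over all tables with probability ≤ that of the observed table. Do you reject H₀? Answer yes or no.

reject H₀: no

Margins: r₁=14, r₂=4, c₁=14, c₂=4, n=18
p_obs = C(14,12)·C(4,2)/C(18,14); sum pmf over tables with pmf ≤ p_obs
p-value (two-sided) = 0.19706
At α=0.01: p ≥ α → fail to reject H₀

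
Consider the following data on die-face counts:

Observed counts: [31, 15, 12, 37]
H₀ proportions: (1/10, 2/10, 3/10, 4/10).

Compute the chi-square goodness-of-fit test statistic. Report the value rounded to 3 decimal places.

n = 95; E_i = n·p_i = [9.50, 19.00, 28.50, 38.00]
χ² = (31−9.50)²/9.50 + (15−19.00)²/19.00 + (12−28.50)²/28.50 + (37−38.00)²/38.00 = 59.0789
df = 3

test statistic = 59.079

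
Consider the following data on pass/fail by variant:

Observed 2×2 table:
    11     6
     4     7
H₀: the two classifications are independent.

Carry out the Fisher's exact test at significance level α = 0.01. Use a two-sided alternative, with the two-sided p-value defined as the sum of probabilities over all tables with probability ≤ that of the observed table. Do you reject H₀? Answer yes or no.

Margins: r₁=17, r₂=11, c₁=15, c₂=13, n=28
p_obs = C(17,11)·C(11,4)/C(28,15); sum pmf over tables with pmf ≤ p_obs
p-value (two-sided) = 0.24581
At α=0.01: p ≥ α → fail to reject H₀

reject H₀: no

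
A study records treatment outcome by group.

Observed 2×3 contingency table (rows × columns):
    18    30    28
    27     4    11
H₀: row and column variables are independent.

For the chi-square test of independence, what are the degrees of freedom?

degrees of freedom = 2

df = (r−1)(c−1) = (2−1)·(3−1) = 2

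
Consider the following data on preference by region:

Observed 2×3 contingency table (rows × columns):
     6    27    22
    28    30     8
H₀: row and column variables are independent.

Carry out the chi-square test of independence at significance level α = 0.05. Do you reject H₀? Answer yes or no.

Row totals [55, 66], col totals [34, 57, 30], n=121
χ² = (6−15.45)²/15.45 + (27−25.91)²/25.91 + (22−13.64)²/13.64 + (28−18.55)²/18.55 + (30−31.09)²/31.09 + (8−16.36)²/16.36 = 20.0926
df = 2
p-value (upper-tail) = 0.00004
At α=0.05: p < α → reject H₀

reject H₀: yes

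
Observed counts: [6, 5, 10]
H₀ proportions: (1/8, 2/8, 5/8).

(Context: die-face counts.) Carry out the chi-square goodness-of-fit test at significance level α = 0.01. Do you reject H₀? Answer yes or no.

n = 21; E_i = n·p_i = [2.62, 5.25, 13.12]
χ² = (6−2.62)²/2.62 + (5−5.25)²/5.25 + (10−13.12)²/13.12 = 5.0952
df = 2
p-value (upper-tail) = 0.07827
At α=0.01: p ≥ α → fail to reject H₀

reject H₀: no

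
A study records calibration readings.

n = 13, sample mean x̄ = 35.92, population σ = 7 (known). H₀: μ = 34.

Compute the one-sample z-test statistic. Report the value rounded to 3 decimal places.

test statistic = 0.989

SE = σ/√n = 7/√13 = 1.9415
z = (x̄−μ₀)/SE = (35.92−34)/1.9415 = 0.9890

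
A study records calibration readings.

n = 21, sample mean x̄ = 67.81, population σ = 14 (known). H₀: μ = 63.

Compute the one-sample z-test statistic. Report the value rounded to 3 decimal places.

SE = σ/√n = 14/√21 = 3.0551
z = (x̄−μ₀)/SE = (67.81−63)/3.0551 = 1.5744

test statistic = 1.574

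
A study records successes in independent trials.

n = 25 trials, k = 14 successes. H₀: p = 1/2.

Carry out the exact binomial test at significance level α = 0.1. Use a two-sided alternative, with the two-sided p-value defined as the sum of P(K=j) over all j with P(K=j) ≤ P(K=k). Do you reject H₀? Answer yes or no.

Exact binomial: n=25, k=14, p₀=1/2=0.5000
P(X=j) = C(n,j)·p₀^j·(1−p₀)^(n−j); p = Σ P(X=j) over j with P(X=j) ≤ P(X=14)
p-value (two-sided) = 0.69004
At α=0.1: p ≥ α → fail to reject H₀

reject H₀: no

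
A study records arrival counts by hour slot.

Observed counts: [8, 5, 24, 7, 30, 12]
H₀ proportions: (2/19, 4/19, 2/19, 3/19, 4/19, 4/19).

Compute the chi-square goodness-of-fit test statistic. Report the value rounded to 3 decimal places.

test statistic = 47.350

n = 86; E_i = n·p_i = [9.05, 18.11, 9.05, 13.58, 18.11, 18.11]
χ² = (8−9.05)²/9.05 + (5−18.11)²/18.11 + (24−9.05)²/9.05 + (7−13.58)²/13.58 + (30−18.11)²/18.11 + (12−18.11)²/18.11 = 47.3498
df = 5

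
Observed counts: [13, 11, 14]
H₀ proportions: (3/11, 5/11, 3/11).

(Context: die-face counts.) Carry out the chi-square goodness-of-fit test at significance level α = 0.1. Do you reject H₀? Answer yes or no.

n = 38; E_i = n·p_i = [10.36, 17.27, 10.36]
χ² = (13−10.36)²/10.36 + (11−17.27)²/17.27 + (14−10.36)²/10.36 = 4.2246
df = 2
p-value (upper-tail) = 0.12096
At α=0.1: p ≥ α → fail to reject H₀

reject H₀: no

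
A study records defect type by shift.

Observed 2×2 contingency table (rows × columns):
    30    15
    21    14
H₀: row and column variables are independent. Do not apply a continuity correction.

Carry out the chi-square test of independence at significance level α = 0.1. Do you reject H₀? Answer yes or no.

reject H₀: no

Row totals [45, 35], col totals [51, 29], n=80
χ² = (30−28.69)²/28.69 + (15−16.31)²/16.31 + (21−22.31)²/22.31 + (14−12.69)²/12.69 = 0.3786
df = 1
p-value (upper-tail) = 0.53834
At α=0.1: p ≥ α → fail to reject H₀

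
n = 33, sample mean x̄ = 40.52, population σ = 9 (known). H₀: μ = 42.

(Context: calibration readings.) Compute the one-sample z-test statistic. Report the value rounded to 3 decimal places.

SE = σ/√n = 9/√33 = 1.5667
z = (x̄−μ₀)/SE = (40.52−42)/1.5667 = -0.9447

test statistic = -0.945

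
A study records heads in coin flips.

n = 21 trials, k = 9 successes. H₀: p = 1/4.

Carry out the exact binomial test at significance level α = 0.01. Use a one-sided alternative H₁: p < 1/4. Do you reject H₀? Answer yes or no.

reject H₀: no

Exact binomial: n=21, k=9, p₀=1/4=0.2500
P(X≤9) from Σ C(n,i)·p₀^i·(1−p₀)^(n−i)
p-value (one-sided, H₁ less) = 0.97937
At α=0.01: p ≥ α → fail to reject H₀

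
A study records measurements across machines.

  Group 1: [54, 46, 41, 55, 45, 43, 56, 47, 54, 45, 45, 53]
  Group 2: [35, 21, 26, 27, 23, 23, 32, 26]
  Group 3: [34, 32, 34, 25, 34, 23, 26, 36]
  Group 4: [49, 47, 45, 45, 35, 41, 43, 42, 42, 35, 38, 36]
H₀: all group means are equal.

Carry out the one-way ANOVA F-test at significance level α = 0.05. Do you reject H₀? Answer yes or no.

Group means [48.67, 26.62, 30.50, 41.50], grand mean 38.475
SSB = Σnᵢ(x̄ᵢ−x̄)² = 2988.433; SSW = ΣΣ(x−x̄ᵢ)² = 885.542
MSB = 2988.433/3 = 996.1444; MSW = 885.542/36 = 24.5984
F = MSB/MSW = 40.4963
df = (3, 36)
p-value (upper-tail) = 0.00000
At α=0.05: p < α → reject H₀

reject H₀: yes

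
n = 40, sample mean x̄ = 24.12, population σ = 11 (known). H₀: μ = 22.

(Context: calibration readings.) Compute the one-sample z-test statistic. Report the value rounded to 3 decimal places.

test statistic = 1.219

SE = σ/√n = 11/√40 = 1.7393
z = (x̄−μ₀)/SE = (24.12−22)/1.7393 = 1.2189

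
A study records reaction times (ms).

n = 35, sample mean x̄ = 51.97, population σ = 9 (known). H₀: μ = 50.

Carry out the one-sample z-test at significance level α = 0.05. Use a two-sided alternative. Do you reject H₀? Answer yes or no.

SE = σ/√n = 9/√35 = 1.5213
z = (x̄−μ₀)/SE = (51.97−50)/1.5213 = 1.2950
p-value (two-sided) = 0.19533
At α=0.05: p ≥ α → fail to reject H₀

reject H₀: no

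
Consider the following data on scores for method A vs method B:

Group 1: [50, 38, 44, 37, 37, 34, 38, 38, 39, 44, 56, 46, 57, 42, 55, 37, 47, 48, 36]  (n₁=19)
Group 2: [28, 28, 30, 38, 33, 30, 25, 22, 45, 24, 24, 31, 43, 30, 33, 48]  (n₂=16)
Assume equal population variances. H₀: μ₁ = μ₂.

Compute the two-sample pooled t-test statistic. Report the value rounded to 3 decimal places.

test statistic = 4.461

x̄₁=43.316, s₁=7.219, n₁=19
x̄₂=32.000, s₂=7.772, n₂=16
s_p² = [18·7.219² + 15·7.772²]/33 = 55.8820
SE = √(s_p²·(1/19+1/16)) = 2.5365
t = (43.316−32.000)/2.5365 = 4.4612
df = 33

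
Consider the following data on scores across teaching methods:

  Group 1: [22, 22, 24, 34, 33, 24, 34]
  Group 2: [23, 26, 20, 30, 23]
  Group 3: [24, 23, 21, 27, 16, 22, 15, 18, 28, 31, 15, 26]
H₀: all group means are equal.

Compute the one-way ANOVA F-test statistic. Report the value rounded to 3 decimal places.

test statistic = 2.381

Group means [27.57, 24.40, 22.17], grand mean 24.208
SSB = Σnᵢ(x̄ᵢ−x̄)² = 129.377; SSW = ΣΣ(x−x̄ᵢ)² = 570.581
MSB = 129.377/2 = 64.6887; MSW = 570.581/21 = 27.1705
F = MSB/MSW = 2.3808
df = (2, 21)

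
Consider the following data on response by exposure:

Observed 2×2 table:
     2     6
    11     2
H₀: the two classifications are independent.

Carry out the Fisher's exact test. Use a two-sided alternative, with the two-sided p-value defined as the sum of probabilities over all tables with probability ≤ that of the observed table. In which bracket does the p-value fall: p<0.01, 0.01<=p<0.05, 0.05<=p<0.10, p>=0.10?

p-value bracket: 0.01<=p<0.05

Margins: r₁=8, r₂=13, c₁=13, c₂=8, n=21
p_obs = C(8,2)·C(13,11)/C(21,13); sum pmf over tables with pmf ≤ p_obs
p-value (two-sided) = 0.01757
→ bracket: 0.01<=p<0.05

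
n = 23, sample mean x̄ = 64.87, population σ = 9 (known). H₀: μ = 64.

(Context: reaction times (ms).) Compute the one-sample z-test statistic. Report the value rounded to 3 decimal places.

SE = σ/√n = 9/√23 = 1.8766
z = (x̄−μ₀)/SE = (64.87−64)/1.8766 = 0.4636

test statistic = 0.464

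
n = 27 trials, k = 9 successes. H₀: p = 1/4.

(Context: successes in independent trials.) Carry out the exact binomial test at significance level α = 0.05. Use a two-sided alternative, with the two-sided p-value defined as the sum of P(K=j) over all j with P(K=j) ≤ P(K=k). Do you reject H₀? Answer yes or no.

reject H₀: no

Exact binomial: n=27, k=9, p₀=1/4=0.2500
P(X=j) = C(n,j)·p₀^j·(1−p₀)^(n−j); p = Σ P(X=j) over j with P(X=j) ≤ P(X=9)
p-value (two-sided) = 0.37237
At α=0.05: p ≥ α → fail to reject H₀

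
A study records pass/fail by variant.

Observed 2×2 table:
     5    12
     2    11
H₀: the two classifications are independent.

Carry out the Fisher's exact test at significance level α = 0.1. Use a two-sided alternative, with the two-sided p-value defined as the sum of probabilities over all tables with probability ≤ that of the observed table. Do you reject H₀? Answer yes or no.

Margins: r₁=17, r₂=13, c₁=7, c₂=23, n=30
p_obs = C(17,5)·C(13,2)/C(30,7); sum pmf over tables with pmf ≤ p_obs
p-value (two-sided) = 0.42682
At α=0.1: p ≥ α → fail to reject H₀

reject H₀: no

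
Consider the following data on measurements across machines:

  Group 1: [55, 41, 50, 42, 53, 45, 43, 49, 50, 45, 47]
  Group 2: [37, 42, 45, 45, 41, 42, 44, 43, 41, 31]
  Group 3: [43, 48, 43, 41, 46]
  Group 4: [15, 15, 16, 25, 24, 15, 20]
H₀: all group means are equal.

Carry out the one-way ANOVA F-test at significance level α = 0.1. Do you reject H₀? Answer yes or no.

Group means [47.27, 41.10, 44.20, 18.57], grand mean 38.848
SSB = Σnᵢ(x̄ᵢ−x̄)² = 3852.646; SSW = ΣΣ(x−x̄ᵢ)² = 517.596
MSB = 3852.646/3 = 1284.2154; MSW = 517.596/29 = 17.8481
F = MSB/MSW = 71.9523
df = (3, 29)
p-value (upper-tail) = 0.00000
At α=0.1: p < α → reject H₀

reject H₀: yes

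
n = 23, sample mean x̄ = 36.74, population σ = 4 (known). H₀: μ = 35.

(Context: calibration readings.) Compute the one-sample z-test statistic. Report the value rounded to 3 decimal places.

SE = σ/√n = 4/√23 = 0.8341
z = (x̄−μ₀)/SE = (36.74−35)/0.8341 = 2.0862

test statistic = 2.086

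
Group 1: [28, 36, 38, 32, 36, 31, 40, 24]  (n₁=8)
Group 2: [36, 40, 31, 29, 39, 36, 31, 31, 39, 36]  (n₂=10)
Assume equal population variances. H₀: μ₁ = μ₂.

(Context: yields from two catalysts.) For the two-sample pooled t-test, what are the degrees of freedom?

degrees of freedom = 16

df = n₁ + n₂ − 2 = 8 + 10 − 2 = 16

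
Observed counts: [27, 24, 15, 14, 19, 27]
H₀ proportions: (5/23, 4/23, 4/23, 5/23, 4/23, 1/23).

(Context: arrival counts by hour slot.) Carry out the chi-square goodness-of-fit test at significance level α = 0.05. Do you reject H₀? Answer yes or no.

n = 126; E_i = n·p_i = [27.39, 21.91, 21.91, 27.39, 21.91, 5.48]
χ² = (27−27.39)²/27.39 + (24−21.91)²/21.91 + (15−21.91)²/21.91 + (14−27.39)²/27.39 + (19−21.91)²/21.91 + (27−5.48)²/5.48 = 93.8690
df = 5
p-value (upper-tail) = 0.00000
At α=0.05: p < α → reject H₀

reject H₀: yes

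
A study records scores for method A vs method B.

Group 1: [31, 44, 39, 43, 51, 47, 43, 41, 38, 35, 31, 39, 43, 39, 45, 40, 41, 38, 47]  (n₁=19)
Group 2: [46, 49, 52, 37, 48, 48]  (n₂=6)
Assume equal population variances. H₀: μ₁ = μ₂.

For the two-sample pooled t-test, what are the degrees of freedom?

degrees of freedom = 23

df = n₁ + n₂ − 2 = 19 + 6 − 2 = 23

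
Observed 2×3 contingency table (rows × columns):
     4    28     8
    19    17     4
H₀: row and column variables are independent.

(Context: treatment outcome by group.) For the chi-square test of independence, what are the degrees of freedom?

degrees of freedom = 2

df = (r−1)(c−1) = (2−1)·(3−1) = 2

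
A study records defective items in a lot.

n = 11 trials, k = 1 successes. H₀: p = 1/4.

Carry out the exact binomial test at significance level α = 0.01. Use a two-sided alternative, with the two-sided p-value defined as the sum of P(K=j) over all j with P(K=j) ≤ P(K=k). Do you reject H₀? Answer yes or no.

reject H₀: no

Exact binomial: n=11, k=1, p₀=1/4=0.2500
P(X=j) = C(n,j)·p₀^j·(1−p₀)^(n−j); p = Σ P(X=j) over j with P(X=j) ≤ P(X=1)
p-value (two-sided) = 0.31172
At α=0.01: p ≥ α → fail to reject H₀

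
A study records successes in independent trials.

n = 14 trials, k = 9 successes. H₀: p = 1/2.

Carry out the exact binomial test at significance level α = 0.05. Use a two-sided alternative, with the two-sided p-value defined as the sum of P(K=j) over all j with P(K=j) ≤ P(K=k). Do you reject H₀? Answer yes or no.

reject H₀: no

Exact binomial: n=14, k=9, p₀=1/2=0.5000
P(X=j) = C(n,j)·p₀^j·(1−p₀)^(n−j); p = Σ P(X=j) over j with P(X=j) ≤ P(X=9)
p-value (two-sided) = 0.42395
At α=0.05: p ≥ α → fail to reject H₀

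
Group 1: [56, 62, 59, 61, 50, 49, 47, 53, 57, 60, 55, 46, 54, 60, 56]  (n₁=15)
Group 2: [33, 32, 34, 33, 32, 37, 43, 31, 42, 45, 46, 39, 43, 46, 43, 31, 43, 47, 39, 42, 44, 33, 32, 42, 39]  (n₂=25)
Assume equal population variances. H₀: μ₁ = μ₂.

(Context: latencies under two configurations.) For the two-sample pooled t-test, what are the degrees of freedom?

df = n₁ + n₂ − 2 = 15 + 25 − 2 = 38

degrees of freedom = 38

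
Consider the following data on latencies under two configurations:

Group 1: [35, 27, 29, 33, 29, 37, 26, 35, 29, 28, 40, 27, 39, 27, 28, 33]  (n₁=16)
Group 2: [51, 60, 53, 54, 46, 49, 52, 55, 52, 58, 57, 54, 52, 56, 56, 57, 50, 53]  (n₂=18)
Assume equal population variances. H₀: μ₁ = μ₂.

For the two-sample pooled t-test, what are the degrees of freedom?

df = n₁ + n₂ − 2 = 16 + 18 − 2 = 32

degrees of freedom = 32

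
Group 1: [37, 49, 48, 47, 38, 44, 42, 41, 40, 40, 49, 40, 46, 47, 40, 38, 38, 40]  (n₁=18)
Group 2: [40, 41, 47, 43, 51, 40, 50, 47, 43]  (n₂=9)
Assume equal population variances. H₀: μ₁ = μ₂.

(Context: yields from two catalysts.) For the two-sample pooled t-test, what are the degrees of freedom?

df = n₁ + n₂ − 2 = 18 + 9 − 2 = 25

degrees of freedom = 25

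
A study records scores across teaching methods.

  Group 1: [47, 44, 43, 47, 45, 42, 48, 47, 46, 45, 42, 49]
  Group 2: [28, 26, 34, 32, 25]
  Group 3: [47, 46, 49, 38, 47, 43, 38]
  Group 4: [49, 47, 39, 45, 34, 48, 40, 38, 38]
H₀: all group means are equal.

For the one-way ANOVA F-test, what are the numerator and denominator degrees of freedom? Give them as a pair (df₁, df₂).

k = 4 groups, N = 33 total
df = (k−1, N−k) = (4−1, 33−4) = (3, 29)

degrees of freedom = [3, 29]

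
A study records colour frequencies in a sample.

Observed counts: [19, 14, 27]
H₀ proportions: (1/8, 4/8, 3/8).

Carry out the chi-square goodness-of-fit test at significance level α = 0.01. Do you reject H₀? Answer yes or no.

n = 60; E_i = n·p_i = [7.50, 30.00, 22.50]
χ² = (19−7.50)²/7.50 + (14−30.00)²/30.00 + (27−22.50)²/22.50 = 27.0667
df = 2
p-value (upper-tail) = 0.00000
At α=0.01: p < α → reject H₀

reject H₀: yes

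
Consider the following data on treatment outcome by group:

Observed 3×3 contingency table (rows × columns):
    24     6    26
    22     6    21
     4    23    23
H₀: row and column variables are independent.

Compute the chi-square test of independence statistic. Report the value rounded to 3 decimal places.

test statistic = 31.538

Row totals [56, 49, 50], col totals [50, 35, 70], n=155
χ² = (24−18.06)²/18.06 + (6−12.65)²/12.65 + (26−25.29)²/25.29 + (22−15.81)²/15.81 + (6−11.06)²/11.06 + (21−22.13)²/22.13 + (4−16.13)²/16.13 + (23−11.29)²/11.29 + (23−22.58)²/22.58 = 31.5383
df = 4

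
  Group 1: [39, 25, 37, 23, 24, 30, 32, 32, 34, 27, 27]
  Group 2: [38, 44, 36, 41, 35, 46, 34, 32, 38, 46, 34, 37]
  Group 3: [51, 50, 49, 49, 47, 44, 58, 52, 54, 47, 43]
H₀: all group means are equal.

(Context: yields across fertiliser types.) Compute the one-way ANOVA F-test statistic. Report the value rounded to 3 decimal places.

test statistic = 44.997

Group means [30.00, 38.42, 49.45], grand mean 39.265
SSB = Σnᵢ(x̄ᵢ−x̄)² = 2094.974; SSW = ΣΣ(x−x̄ᵢ)² = 721.644
MSB = 2094.974/2 = 1047.4869; MSW = 721.644/31 = 23.2788
F = MSB/MSW = 44.9974
df = (2, 31)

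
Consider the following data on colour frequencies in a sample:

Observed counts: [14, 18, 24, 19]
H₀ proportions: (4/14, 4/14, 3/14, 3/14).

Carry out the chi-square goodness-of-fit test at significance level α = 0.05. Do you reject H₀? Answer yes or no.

reject H₀: no

n = 75; E_i = n·p_i = [21.43, 21.43, 16.07, 16.07]
χ² = (14−21.43)²/21.43 + (18−21.43)²/21.43 + (24−16.07)²/16.07 + (19−16.07)²/16.07 = 7.5689
df = 3
p-value (upper-tail) = 0.05581
At α=0.05: p ≥ α → fail to reject H₀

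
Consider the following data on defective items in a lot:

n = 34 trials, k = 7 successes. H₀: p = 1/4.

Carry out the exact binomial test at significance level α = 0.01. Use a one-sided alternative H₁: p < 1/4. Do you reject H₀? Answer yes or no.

Exact binomial: n=34, k=7, p₀=1/4=0.2500
P(X≤7) from Σ C(n,i)·p₀^i·(1−p₀)^(n−i)
p-value (one-sided, H₁ less) = 0.35703
At α=0.01: p ≥ α → fail to reject H₀

reject H₀: no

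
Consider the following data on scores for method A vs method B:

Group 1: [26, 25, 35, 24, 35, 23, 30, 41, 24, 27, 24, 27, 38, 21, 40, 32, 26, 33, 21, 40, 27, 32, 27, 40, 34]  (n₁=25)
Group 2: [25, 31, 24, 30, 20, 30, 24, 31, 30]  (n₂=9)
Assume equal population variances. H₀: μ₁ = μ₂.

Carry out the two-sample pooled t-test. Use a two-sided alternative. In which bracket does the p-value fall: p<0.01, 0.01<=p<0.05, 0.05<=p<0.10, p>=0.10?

p-value bracket: p>=0.10

x̄₁=30.080, s₁=6.390, n₁=25
x̄₂=27.222, s₂=4.024, n₂=9
s_p² = [24·6.390² + 8·4.024²]/32 = 34.6686
SE = √(s_p²·(1/25+1/9)) = 2.2888
t = (30.080−27.222)/2.2888 = 1.2486
df = 32
p-value (two-sided) = 0.22088
→ bracket: p>=0.10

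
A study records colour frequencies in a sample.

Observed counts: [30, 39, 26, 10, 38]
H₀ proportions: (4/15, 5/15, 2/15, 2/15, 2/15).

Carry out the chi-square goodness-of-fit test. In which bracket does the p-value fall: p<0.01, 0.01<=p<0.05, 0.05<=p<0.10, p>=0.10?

n = 143; E_i = n·p_i = [38.13, 47.67, 19.07, 19.07, 19.07]
χ² = (30−38.13)²/38.13 + (39−47.67)²/47.67 + (26−19.07)²/19.07 + (10−19.07)²/19.07 + (38−19.07)²/19.07 = 28.9441
df = 4
p-value (upper-tail) = 0.00001
→ bracket: p<0.01

p-value bracket: p<0.01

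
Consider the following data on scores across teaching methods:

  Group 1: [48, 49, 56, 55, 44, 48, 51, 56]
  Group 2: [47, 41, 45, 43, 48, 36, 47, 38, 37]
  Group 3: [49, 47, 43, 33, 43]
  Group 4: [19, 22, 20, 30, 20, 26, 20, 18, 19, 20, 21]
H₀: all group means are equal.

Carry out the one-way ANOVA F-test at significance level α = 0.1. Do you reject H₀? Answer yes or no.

reject H₀: yes

Group means [50.88, 42.44, 43.00, 21.36], grand mean 37.545
SSB = Σnᵢ(x̄ᵢ−x̄)² = 4666.539; SSW = ΣΣ(x−x̄ᵢ)² = 587.643
MSB = 4666.539/3 = 1555.5130; MSW = 587.643/29 = 20.2635
F = MSB/MSW = 76.7641
df = (3, 29)
p-value (upper-tail) = 0.00000
At α=0.1: p < α → reject H₀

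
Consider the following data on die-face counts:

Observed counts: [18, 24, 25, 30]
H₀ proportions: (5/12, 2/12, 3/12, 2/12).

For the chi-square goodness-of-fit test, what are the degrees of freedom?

df = k − 1 = 4 − 1 = 3

degrees of freedom = 3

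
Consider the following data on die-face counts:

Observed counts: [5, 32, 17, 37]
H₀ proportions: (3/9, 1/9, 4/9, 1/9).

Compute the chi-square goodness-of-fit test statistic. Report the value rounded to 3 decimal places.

n = 91; E_i = n·p_i = [30.33, 10.11, 40.44, 10.11]
χ² = (5−30.33)²/30.33 + (32−10.11)²/10.11 + (17−40.44)²/40.44 + (37−10.11)²/10.11 = 153.6401
df = 3

test statistic = 153.640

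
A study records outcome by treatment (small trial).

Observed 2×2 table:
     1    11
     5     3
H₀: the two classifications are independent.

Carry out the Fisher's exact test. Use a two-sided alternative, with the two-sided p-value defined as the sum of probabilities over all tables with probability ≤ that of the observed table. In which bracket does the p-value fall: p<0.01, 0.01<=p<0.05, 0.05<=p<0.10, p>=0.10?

p-value bracket: 0.01<=p<0.05

Margins: r₁=12, r₂=8, c₁=6, c₂=14, n=20
p_obs = C(12,1)·C(8,5)/C(20,6); sum pmf over tables with pmf ≤ p_obs
p-value (two-sided) = 0.01806
→ bracket: 0.01<=p<0.05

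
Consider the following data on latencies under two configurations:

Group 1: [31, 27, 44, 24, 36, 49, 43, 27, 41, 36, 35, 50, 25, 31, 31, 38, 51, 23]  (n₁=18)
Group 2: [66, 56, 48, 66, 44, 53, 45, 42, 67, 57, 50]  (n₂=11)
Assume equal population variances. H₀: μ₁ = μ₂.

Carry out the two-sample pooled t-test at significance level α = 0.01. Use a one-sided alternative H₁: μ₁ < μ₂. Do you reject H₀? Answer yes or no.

reject H₀: yes

x̄₁=35.667, s₁=9.081, n₁=18
x̄₂=54.000, s₂=9.209, n₂=11
s_p² = [17·9.081² + 10·9.209²]/27 = 83.3333
SE = √(s_p²·(1/18+1/11)) = 3.4936
t = (35.667−54.000)/3.4936 = -5.2477
df = 27
p-value (one-sided, H₁ less) = 0.00001
At α=0.01: p < α → reject H₀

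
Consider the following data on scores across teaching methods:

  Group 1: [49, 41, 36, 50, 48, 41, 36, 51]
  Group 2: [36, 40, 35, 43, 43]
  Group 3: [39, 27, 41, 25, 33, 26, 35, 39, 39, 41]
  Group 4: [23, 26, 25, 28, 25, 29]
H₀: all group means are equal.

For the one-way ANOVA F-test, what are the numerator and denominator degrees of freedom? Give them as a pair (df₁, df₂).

k = 4 groups, N = 29 total
df = (k−1, N−k) = (4−1, 29−4) = (3, 25)

degrees of freedom = [3, 25]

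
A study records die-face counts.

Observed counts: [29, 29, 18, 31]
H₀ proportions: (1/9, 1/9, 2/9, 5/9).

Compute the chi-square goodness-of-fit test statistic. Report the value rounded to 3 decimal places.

n = 107; E_i = n·p_i = [11.89, 11.89, 23.78, 59.44]
χ² = (29−11.89)²/11.89 + (29−11.89)²/11.89 + (18−23.78)²/23.78 + (31−59.44)²/59.44 = 64.2692
df = 3

test statistic = 64.269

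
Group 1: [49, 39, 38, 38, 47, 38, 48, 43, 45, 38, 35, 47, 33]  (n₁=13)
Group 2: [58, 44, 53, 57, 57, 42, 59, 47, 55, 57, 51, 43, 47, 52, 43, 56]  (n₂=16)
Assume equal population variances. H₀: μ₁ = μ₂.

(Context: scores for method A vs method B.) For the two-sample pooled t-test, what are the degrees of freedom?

df = n₁ + n₂ − 2 = 13 + 16 − 2 = 27

degrees of freedom = 27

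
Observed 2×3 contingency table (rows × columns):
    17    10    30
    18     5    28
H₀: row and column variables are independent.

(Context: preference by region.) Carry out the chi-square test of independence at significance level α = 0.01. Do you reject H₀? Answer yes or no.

reject H₀: no

Row totals [57, 51], col totals [35, 15, 58], n=108
χ² = (17−18.47)²/18.47 + (10−7.92)²/7.92 + (30−30.61)²/30.61 + (18−16.53)²/16.53 + (5−7.08)²/7.08 + (28−27.39)²/27.39 = 1.4353
df = 2
p-value (upper-tail) = 0.48790
At α=0.01: p ≥ α → fail to reject H₀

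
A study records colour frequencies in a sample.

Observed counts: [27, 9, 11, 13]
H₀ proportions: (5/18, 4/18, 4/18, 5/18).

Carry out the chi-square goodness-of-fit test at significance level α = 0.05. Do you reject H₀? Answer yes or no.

n = 60; E_i = n·p_i = [16.67, 13.33, 13.33, 16.67]
χ² = (27−16.67)²/16.67 + (9−13.33)²/13.33 + (11−13.33)²/13.33 + (13−16.67)²/16.67 = 9.0300
df = 3
p-value (upper-tail) = 0.02889
At α=0.05: p < α → reject H₀

reject H₀: yes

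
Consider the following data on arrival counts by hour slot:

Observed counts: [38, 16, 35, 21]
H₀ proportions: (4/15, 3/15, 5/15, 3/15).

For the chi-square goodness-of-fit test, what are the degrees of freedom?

degrees of freedom = 3

df = k − 1 = 4 − 1 = 3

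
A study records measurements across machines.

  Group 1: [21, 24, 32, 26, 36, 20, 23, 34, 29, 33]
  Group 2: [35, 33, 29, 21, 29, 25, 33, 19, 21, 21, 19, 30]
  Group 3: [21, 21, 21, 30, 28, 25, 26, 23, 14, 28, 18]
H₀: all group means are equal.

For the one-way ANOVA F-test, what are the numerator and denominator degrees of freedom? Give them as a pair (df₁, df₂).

k = 3 groups, N = 33 total
df = (k−1, N−k) = (3−1, 33−3) = (2, 30)

degrees of freedom = [2, 30]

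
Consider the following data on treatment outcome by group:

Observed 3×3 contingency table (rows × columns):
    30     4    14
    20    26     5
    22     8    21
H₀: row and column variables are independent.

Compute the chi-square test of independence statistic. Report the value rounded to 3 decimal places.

test statistic = 33.342

Row totals [48, 51, 51], col totals [72, 38, 40], n=150
χ² = (30−23.04)²/23.04 + (4−12.16)²/12.16 + (14−12.80)²/12.80 + (20−24.48)²/24.48 + (26−12.92)²/12.92 + (5−13.60)²/13.60 + (22−24.48)²/24.48 + (8−12.92)²/12.92 + (21−13.60)²/13.60 = 33.3421
df = 4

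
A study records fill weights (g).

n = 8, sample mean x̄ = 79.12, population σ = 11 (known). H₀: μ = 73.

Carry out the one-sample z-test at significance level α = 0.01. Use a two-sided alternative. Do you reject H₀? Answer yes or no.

reject H₀: no

SE = σ/√n = 11/√8 = 3.8891
z = (x̄−μ₀)/SE = (79.12−73)/3.8891 = 1.5736
p-value (two-sided) = 0.11557
At α=0.01: p ≥ α → fail to reject H₀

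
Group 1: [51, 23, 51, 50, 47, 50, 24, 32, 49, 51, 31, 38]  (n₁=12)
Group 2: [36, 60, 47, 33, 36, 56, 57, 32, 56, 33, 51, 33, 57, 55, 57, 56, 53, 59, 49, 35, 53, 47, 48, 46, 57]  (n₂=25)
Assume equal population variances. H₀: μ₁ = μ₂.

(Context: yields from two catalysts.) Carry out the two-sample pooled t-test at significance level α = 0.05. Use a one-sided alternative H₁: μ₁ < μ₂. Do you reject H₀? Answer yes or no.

reject H₀: yes

x̄₁=41.417, s₁=11.131, n₁=12
x̄₂=48.080, s₂=9.755, n₂=25
s_p² = [11·11.131² + 24·9.755²]/35 = 104.1930
SE = √(s_p²·(1/12+1/25)) = 3.5848
t = (41.417−48.080)/3.5848 = -1.8588
df = 35
p-value (one-sided, H₁ less) = 0.03574
At α=0.05: p < α → reject H₀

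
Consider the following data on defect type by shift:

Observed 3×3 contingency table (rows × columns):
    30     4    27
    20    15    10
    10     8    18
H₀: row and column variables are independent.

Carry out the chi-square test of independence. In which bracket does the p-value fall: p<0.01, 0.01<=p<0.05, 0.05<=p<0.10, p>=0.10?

Row totals [61, 45, 36], col totals [60, 27, 55], n=142
χ² = (30−25.77)²/25.77 + (4−11.60)²/11.60 + (27−23.63)²/23.63 + (20−19.01)²/19.01 + (15−8.56)²/8.56 + (10−17.43)²/17.43 + (10−15.21)²/15.21 + (8−6.85)²/6.85 + (18−13.94)²/13.94 = 17.3833
df = 4
p-value (upper-tail) = 0.00163
→ bracket: p<0.01

p-value bracket: p<0.01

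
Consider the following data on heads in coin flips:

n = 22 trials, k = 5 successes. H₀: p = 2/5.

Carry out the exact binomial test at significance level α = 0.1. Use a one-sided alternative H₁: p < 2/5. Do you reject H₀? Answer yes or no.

Exact binomial: n=22, k=5, p₀=2/5=0.4000
P(X≤5) from Σ C(n,i)·p₀^i·(1−p₀)^(n−i)
p-value (one-sided, H₁ less) = 0.07223
At α=0.1: p < α → reject H₀

reject H₀: yes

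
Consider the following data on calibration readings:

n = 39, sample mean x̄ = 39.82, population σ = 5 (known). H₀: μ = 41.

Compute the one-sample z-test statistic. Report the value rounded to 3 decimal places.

test statistic = -1.474

SE = σ/√n = 5/√39 = 0.8006
z = (x̄−μ₀)/SE = (39.82−41)/0.8006 = -1.4738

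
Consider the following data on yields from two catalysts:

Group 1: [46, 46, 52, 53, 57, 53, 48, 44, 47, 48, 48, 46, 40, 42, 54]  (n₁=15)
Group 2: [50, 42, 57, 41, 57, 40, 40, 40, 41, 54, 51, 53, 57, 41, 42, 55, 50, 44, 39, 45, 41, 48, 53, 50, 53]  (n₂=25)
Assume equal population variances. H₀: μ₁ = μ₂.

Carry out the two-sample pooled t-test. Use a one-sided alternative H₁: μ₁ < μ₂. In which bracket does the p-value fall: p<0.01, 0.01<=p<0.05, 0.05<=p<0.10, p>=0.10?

p-value bracket: p>=0.10

x̄₁=48.267, s₁=4.713, n₁=15
x̄₂=47.360, s₂=6.389, n₂=25
s_p² = [14·4.713² + 24·6.389²]/38 = 33.9656
SE = √(s_p²·(1/15+1/25)) = 1.9034
t = (48.267−47.360)/1.9034 = 0.4763
df = 38
p-value (one-sided, H₁ less) = 0.68172
→ bracket: p>=0.10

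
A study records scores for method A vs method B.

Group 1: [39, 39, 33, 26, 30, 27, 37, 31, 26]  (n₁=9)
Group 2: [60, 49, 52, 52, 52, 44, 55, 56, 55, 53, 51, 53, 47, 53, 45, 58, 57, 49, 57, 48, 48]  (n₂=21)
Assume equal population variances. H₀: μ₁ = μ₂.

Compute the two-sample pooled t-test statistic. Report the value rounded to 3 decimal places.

test statistic = -10.880

x̄₁=32.000, s₁=5.315, n₁=9
x̄₂=52.095, s₂=4.335, n₂=21
s_p² = [8·5.315² + 20·4.335²]/28 = 21.4932
SE = √(s_p²·(1/9+1/21)) = 1.8471
t = (32.000−52.095)/1.8471 = -10.8796
df = 28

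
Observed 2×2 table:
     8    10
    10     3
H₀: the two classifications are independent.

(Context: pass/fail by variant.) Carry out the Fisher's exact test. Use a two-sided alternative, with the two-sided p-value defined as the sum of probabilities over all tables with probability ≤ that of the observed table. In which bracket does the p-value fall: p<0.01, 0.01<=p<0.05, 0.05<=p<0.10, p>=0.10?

p-value bracket: p>=0.10

Margins: r₁=18, r₂=13, c₁=18, c₂=13, n=31
p_obs = C(18,8)·C(13,10)/C(31,18); sum pmf over tables with pmf ≤ p_obs
p-value (two-sided) = 0.13919
→ bracket: p>=0.10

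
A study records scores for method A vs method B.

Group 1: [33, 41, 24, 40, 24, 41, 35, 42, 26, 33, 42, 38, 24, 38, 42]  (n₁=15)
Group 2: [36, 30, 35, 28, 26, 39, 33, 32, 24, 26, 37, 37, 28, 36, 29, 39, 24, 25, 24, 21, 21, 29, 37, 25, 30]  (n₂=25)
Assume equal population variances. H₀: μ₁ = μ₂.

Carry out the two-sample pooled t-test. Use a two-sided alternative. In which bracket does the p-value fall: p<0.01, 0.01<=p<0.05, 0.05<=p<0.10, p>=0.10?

p-value bracket: 0.01<=p<0.05

x̄₁=34.867, s₁=7.140, n₁=15
x̄₂=30.040, s₂=5.704, n₂=25
s_p² = [14·7.140² + 24·5.704²]/38 = 39.3340
SE = √(s_p²·(1/15+1/25)) = 2.0483
t = (34.867−30.040)/2.0483 = 2.3564
df = 38
p-value (two-sided) = 0.02371
→ bracket: 0.01<=p<0.05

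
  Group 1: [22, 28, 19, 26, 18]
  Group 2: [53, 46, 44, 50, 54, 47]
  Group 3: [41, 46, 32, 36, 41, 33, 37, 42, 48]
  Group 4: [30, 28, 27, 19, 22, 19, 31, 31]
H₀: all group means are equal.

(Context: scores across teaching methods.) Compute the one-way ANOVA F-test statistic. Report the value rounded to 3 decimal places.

Group means [22.60, 49.00, 39.56, 25.88], grand mean 34.643
SSB = Σnᵢ(x̄ᵢ−x̄)² = 2794.131; SSW = ΣΣ(x−x̄ᵢ)² = 582.297
MSB = 2794.131/3 = 931.3771; MSW = 582.297/24 = 24.2624
F = MSB/MSW = 38.3877
df = (3, 24)

test statistic = 38.388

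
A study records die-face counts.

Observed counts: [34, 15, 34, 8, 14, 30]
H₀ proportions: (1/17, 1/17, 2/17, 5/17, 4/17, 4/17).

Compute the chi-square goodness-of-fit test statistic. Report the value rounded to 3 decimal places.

n = 135; E_i = n·p_i = [7.94, 7.94, 15.88, 39.71, 31.76, 31.76]
χ² = (34−7.94)²/7.94 + (15−7.94)²/7.94 + (34−15.88)²/15.88 + (8−39.71)²/39.71 + (14−31.76)²/31.76 + (30−31.76)²/31.76 = 147.8044
df = 5

test statistic = 147.804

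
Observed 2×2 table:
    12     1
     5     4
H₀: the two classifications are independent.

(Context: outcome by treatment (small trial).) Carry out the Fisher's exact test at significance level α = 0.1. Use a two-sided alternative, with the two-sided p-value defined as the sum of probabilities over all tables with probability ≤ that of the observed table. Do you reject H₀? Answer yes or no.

Margins: r₁=13, r₂=9, c₁=17, c₂=5, n=22
p_obs = C(13,12)·C(9,5)/C(22,17); sum pmf over tables with pmf ≤ p_obs
p-value (two-sided) = 0.11586
At α=0.1: p ≥ α → fail to reject H₀

reject H₀: no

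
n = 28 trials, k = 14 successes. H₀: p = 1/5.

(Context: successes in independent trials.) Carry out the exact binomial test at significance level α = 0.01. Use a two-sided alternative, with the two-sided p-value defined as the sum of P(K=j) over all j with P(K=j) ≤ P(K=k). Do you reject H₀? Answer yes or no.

Exact binomial: n=28, k=14, p₀=1/5=0.2000
P(X=j) = C(n,j)·p₀^j·(1−p₀)^(n−j); p = Σ P(X=j) over j with P(X=j) ≤ P(X=14)
p-value (two-sided) = 0.00037
At α=0.01: p < α → reject H₀

reject H₀: yes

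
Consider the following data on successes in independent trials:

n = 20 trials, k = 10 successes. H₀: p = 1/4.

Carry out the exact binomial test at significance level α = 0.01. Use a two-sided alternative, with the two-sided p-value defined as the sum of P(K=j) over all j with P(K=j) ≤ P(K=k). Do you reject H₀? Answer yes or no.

reject H₀: no

Exact binomial: n=20, k=10, p₀=1/4=0.2500
P(X=j) = C(n,j)·p₀^j·(1−p₀)^(n−j); p = Σ P(X=j) over j with P(X=j) ≤ P(X=10)
p-value (two-sided) = 0.01704
At α=0.01: p ≥ α → fail to reject H₀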